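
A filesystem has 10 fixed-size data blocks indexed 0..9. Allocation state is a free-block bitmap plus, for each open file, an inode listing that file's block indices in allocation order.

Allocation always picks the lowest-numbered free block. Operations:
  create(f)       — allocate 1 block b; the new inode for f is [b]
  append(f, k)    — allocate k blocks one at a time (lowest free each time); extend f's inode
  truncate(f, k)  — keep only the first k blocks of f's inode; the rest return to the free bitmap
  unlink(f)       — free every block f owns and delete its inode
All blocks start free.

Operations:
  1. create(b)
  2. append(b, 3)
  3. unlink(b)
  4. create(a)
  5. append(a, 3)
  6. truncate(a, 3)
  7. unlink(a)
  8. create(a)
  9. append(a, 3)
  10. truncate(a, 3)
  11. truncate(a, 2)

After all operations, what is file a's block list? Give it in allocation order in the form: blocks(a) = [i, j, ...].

blocks(a) = [0, 1]

  1. create(b)  ⇒  F.........  {b→[0]}
  2. append(b, 3)  ⇒  FFFF......  {b→[0, 1, 2, 3]}
  3. unlink(b)  ⇒  ..........  {}
  4. create(a)  ⇒  F.........  {a→[0]}
  5. append(a, 3)  ⇒  FFFF......  {a→[0, 1, 2, 3]}
  6. truncate(a, 3)  ⇒  FFF.......  {a→[0, 1, 2]}
  7. unlink(a)  ⇒  ..........  {}
  8. create(a)  ⇒  F.........  {a→[0]}
  9. append(a, 3)  ⇒  FFFF......  {a→[0, 1, 2, 3]}
  10. truncate(a, 3)  ⇒  FFF.......  {a→[0, 1, 2]}
  11. truncate(a, 2)  ⇒  FF........  {a→[0, 1]}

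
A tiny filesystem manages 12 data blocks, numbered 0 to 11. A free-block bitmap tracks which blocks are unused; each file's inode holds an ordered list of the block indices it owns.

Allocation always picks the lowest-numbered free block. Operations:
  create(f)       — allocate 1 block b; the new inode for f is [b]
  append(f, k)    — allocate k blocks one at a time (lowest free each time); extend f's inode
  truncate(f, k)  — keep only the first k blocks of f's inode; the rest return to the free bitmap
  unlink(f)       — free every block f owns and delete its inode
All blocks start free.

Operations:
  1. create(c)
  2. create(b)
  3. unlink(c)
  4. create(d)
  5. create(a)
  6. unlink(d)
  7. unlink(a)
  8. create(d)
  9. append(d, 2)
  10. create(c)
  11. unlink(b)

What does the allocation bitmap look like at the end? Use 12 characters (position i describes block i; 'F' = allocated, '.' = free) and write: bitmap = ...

[1] create(c) — c=0 (map F...........)
[2] create(b) — b=1 c=0 (map FF..........)
[3] unlink(c) — b=1 (map .F..........)
[4] create(d) — b=1 d=0 (map FF..........)
[5] create(a) — a=2 b=1 d=0 (map FFF.........)
[6] unlink(d) — a=2 b=1 (map .FF.........)
[7] unlink(a) — b=1 (map .F..........)
[8] create(d) — b=1 d=0 (map FF..........)
[9] append(d, 2) — b=1 d=0,2,3 (map FFFF........)
[10] create(c) — b=1 c=4 d=0,2,3 (map FFFFF.......)
[11] unlink(b) — c=4 d=0,2,3 (map F.FFF.......)

bitmap = F.FFF.......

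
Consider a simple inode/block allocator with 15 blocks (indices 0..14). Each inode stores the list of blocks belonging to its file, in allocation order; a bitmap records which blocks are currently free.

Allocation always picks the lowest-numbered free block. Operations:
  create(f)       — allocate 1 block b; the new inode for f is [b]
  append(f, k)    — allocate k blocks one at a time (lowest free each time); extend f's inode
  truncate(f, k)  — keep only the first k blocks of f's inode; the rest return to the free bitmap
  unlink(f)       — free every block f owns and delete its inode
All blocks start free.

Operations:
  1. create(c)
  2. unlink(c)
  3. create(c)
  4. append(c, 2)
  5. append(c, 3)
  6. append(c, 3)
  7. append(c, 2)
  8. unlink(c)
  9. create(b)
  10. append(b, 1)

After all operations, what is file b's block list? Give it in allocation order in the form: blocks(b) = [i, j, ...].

create(c): bitmap=F.............. | c=[0]
unlink(c): bitmap=............... | 
create(c): bitmap=F.............. | c=[0]
append(c, 2): bitmap=FFF............ | c=[0, 1, 2]
append(c, 3): bitmap=FFFFFF......... | c=[0, 1, 2, 3, 4, 5]
append(c, 3): bitmap=FFFFFFFFF...... | c=[0, 1, 2, 3, 4, 5, 6, 7, 8]
append(c, 2): bitmap=FFFFFFFFFFF.... | c=[0, 1, 2, 3, 4, 5, 6, 7, 8, 9, 10]
unlink(c): bitmap=............... | 
create(b): bitmap=F.............. | b=[0]
append(b, 1): bitmap=FF............. | b=[0, 1]

blocks(b) = [0, 1]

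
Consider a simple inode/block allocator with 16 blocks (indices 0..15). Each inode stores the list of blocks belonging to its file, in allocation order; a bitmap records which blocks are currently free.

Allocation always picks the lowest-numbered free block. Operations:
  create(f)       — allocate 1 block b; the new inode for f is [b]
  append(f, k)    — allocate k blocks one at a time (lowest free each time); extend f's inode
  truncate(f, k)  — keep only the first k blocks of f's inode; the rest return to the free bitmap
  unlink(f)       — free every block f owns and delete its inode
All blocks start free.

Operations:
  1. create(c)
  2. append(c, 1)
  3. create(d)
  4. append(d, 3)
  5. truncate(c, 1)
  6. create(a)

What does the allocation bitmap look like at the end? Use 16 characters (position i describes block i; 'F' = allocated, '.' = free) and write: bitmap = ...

[1] create(c) — c=0 (map F...............)
[2] append(c, 1) — c=0,1 (map FF..............)
[3] create(d) — c=0,1 d=2 (map FFF.............)
[4] append(d, 3) — c=0,1 d=2,3,4,5 (map FFFFFF..........)
[5] truncate(c, 1) — c=0 d=2,3,4,5 (map F.FFFF..........)
[6] create(a) — a=1 c=0 d=2,3,4,5 (map FFFFFF..........)

bitmap = FFFFFF..........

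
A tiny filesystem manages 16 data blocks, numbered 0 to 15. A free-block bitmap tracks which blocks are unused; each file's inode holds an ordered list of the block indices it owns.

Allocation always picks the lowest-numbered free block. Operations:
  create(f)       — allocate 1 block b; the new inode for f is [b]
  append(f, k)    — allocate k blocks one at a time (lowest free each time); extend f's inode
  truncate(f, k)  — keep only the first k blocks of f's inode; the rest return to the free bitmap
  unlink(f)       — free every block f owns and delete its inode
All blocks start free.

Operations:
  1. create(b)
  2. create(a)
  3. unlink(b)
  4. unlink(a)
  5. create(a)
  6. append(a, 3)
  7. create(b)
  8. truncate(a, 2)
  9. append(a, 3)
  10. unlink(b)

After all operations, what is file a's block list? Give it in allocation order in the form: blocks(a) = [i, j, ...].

blocks(a) = [0, 1, 2, 3, 5]

after create(b) → b:[0]  free=[F...............]
after create(a) → a:[1], b:[0]  free=[FF..............]
after unlink(b) → a:[1]  free=[.F..............]
after unlink(a) →   free=[................]
after create(a) → a:[0]  free=[F...............]
after append(a, 3) → a:[0, 1, 2, 3]  free=[FFFF............]
after create(b) → a:[0, 1, 2, 3], b:[4]  free=[FFFFF...........]
after truncate(a, 2) → a:[0, 1], b:[4]  free=[FF..F...........]
after append(a, 3) → a:[0, 1, 2, 3, 5], b:[4]  free=[FFFFFF..........]
after unlink(b) → a:[0, 1, 2, 3, 5]  free=[FFFF.F..........]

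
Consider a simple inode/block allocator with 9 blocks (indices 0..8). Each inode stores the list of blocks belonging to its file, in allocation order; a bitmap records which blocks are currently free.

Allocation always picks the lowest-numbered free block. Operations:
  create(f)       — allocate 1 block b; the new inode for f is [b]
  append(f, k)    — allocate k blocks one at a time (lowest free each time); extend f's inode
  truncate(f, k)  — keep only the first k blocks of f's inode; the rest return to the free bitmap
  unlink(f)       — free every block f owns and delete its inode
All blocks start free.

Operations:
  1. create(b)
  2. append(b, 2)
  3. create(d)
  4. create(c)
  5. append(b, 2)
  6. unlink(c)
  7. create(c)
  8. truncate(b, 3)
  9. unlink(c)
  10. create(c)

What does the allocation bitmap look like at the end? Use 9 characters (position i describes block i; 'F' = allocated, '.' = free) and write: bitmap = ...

bitmap = FFFFF....

[1] create(b) — b=0 (map F........)
[2] append(b, 2) — b=0,1,2 (map FFF......)
[3] create(d) — b=0,1,2 d=3 (map FFFF.....)
[4] create(c) — b=0,1,2 c=4 d=3 (map FFFFF....)
[5] append(b, 2) — b=0,1,2,5,6 c=4 d=3 (map FFFFFFF..)
[6] unlink(c) — b=0,1,2,5,6 d=3 (map FFFF.FF..)
[7] create(c) — b=0,1,2,5,6 c=4 d=3 (map FFFFFFF..)
[8] truncate(b, 3) — b=0,1,2 c=4 d=3 (map FFFFF....)
[9] unlink(c) — b=0,1,2 d=3 (map FFFF.....)
[10] create(c) — b=0,1,2 c=4 d=3 (map FFFFF....)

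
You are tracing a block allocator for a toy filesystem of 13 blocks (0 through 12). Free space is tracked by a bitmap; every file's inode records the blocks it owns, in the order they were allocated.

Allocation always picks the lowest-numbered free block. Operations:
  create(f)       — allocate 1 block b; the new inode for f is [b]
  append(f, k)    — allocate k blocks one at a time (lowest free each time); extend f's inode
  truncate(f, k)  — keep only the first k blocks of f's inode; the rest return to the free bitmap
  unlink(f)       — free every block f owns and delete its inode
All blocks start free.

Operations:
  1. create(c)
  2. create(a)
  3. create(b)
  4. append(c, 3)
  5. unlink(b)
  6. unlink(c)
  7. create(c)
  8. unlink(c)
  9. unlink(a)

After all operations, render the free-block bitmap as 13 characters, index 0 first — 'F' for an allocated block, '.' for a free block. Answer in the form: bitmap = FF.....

create(c): bitmap=F............ | c=[0]
create(a): bitmap=FF........... | a=[1] c=[0]
create(b): bitmap=FFF.......... | a=[1] b=[2] c=[0]
append(c, 3): bitmap=FFFFFF....... | a=[1] b=[2] c=[0, 3, 4, 5]
unlink(b): bitmap=FF.FFF....... | a=[1] c=[0, 3, 4, 5]
unlink(c): bitmap=.F........... | a=[1]
create(c): bitmap=FF........... | a=[1] c=[0]
unlink(c): bitmap=.F........... | a=[1]
unlink(a): bitmap=............. | 

bitmap = .............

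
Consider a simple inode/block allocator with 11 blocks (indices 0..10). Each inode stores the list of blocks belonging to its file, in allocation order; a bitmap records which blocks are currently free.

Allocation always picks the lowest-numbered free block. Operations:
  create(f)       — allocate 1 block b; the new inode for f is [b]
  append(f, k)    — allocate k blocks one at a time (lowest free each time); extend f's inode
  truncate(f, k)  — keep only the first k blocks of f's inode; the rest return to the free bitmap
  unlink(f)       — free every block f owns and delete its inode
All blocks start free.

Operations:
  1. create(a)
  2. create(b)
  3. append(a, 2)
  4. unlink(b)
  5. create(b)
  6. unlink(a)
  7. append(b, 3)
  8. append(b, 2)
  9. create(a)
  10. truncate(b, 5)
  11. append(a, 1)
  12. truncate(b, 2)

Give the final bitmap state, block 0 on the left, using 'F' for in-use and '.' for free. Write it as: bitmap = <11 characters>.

bitmap = FF...FF....

create(a): bitmap=F.......... | a=[0]
create(b): bitmap=FF......... | a=[0] b=[1]
append(a, 2): bitmap=FFFF....... | a=[0, 2, 3] b=[1]
unlink(b): bitmap=F.FF....... | a=[0, 2, 3]
create(b): bitmap=FFFF....... | a=[0, 2, 3] b=[1]
unlink(a): bitmap=.F......... | b=[1]
append(b, 3): bitmap=FFFF....... | b=[1, 0, 2, 3]
append(b, 2): bitmap=FFFFFF..... | b=[1, 0, 2, 3, 4, 5]
create(a): bitmap=FFFFFFF.... | a=[6] b=[1, 0, 2, 3, 4, 5]
truncate(b, 5): bitmap=FFFFF.F.... | a=[6] b=[1, 0, 2, 3, 4]
append(a, 1): bitmap=FFFFFFF.... | a=[6, 5] b=[1, 0, 2, 3, 4]
truncate(b, 2): bitmap=FF...FF.... | a=[6, 5] b=[1, 0]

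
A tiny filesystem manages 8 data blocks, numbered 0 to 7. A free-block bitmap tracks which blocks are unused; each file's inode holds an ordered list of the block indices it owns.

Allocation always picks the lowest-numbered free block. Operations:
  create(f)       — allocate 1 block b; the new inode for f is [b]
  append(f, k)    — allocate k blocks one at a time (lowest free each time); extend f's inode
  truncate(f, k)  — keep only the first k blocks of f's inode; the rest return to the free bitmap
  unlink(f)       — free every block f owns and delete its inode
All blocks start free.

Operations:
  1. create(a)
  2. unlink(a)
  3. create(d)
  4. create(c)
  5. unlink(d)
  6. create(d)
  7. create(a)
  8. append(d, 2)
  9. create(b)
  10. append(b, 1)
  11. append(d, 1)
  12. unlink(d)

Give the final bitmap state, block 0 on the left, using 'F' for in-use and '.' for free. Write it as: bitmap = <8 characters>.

bitmap = .FF..FF.

  1. create(a)  ⇒  F.......  {a→[0]}
  2. unlink(a)  ⇒  ........  {}
  3. create(d)  ⇒  F.......  {d→[0]}
  4. create(c)  ⇒  FF......  {c→[1]; d→[0]}
  5. unlink(d)  ⇒  .F......  {c→[1]}
  6. create(d)  ⇒  FF......  {c→[1]; d→[0]}
  7. create(a)  ⇒  FFF.....  {a→[2]; c→[1]; d→[0]}
  8. append(d, 2)  ⇒  FFFFF...  {a→[2]; c→[1]; d→[0, 3, 4]}
  9. create(b)  ⇒  FFFFFF..  {a→[2]; b→[5]; c→[1]; d→[0, 3, 4]}
  10. append(b, 1)  ⇒  FFFFFFF.  {a→[2]; b→[5, 6]; c→[1]; d→[0, 3, 4]}
  11. append(d, 1)  ⇒  FFFFFFFF  {a→[2]; b→[5, 6]; c→[1]; d→[0, 3, 4, 7]}
  12. unlink(d)  ⇒  .FF..FF.  {a→[2]; b→[5, 6]; c→[1]}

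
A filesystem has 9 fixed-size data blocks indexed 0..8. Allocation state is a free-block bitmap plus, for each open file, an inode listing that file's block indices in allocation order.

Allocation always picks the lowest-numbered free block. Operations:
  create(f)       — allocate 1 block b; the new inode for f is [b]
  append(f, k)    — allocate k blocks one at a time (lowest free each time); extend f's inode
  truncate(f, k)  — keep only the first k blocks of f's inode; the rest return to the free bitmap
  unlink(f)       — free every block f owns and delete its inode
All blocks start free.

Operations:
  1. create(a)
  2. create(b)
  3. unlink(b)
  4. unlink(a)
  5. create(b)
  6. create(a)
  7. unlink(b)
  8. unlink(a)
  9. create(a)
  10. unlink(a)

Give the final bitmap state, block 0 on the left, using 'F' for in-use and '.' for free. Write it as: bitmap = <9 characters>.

bitmap = .........

create(a): bitmap=F........ | a=[0]
create(b): bitmap=FF....... | a=[0] b=[1]
unlink(b): bitmap=F........ | a=[0]
unlink(a): bitmap=......... | 
create(b): bitmap=F........ | b=[0]
create(a): bitmap=FF....... | a=[1] b=[0]
unlink(b): bitmap=.F....... | a=[1]
unlink(a): bitmap=......... | 
create(a): bitmap=F........ | a=[0]
unlink(a): bitmap=......... | 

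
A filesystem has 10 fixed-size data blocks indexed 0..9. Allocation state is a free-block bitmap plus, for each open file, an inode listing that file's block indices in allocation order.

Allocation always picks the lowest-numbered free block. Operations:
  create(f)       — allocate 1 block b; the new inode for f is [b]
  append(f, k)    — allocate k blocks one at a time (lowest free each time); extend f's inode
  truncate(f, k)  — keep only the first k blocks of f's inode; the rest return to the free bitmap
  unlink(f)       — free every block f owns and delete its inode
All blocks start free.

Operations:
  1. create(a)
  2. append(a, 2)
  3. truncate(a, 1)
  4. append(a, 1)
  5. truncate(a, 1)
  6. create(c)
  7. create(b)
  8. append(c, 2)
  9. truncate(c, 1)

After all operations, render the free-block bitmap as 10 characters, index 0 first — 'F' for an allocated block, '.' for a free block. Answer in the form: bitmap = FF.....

after create(a) → a:[0]  free=[F.........]
after append(a, 2) → a:[0, 1, 2]  free=[FFF.......]
after truncate(a, 1) → a:[0]  free=[F.........]
after append(a, 1) → a:[0, 1]  free=[FF........]
after truncate(a, 1) → a:[0]  free=[F.........]
after create(c) → a:[0], c:[1]  free=[FF........]
after create(b) → a:[0], b:[2], c:[1]  free=[FFF.......]
after append(c, 2) → a:[0], b:[2], c:[1, 3, 4]  free=[FFFFF.....]
after truncate(c, 1) → a:[0], b:[2], c:[1]  free=[FFF.......]

bitmap = FFF.......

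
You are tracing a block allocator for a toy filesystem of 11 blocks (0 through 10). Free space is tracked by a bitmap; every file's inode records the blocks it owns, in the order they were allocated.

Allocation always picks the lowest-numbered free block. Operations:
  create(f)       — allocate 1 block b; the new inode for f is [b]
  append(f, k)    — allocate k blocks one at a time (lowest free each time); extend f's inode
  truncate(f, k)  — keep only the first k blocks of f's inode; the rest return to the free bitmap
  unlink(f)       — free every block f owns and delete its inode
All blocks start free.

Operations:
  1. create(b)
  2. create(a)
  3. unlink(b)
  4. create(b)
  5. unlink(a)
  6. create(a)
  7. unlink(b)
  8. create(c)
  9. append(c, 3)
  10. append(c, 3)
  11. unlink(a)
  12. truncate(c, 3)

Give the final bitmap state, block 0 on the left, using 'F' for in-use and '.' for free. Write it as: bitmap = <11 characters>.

bitmap = F.FF.......

[1] create(b) — b=0 (map F..........)
[2] create(a) — a=1 b=0 (map FF.........)
[3] unlink(b) — a=1 (map .F.........)
[4] create(b) — a=1 b=0 (map FF.........)
[5] unlink(a) — b=0 (map F..........)
[6] create(a) — a=1 b=0 (map FF.........)
[7] unlink(b) — a=1 (map .F.........)
[8] create(c) — a=1 c=0 (map FF.........)
[9] append(c, 3) — a=1 c=0,2,3,4 (map FFFFF......)
[10] append(c, 3) — a=1 c=0,2,3,4,5,6,7 (map FFFFFFFF...)
[11] unlink(a) — c=0,2,3,4,5,6,7 (map F.FFFFFF...)
[12] truncate(c, 3) — c=0,2,3 (map F.FF.......)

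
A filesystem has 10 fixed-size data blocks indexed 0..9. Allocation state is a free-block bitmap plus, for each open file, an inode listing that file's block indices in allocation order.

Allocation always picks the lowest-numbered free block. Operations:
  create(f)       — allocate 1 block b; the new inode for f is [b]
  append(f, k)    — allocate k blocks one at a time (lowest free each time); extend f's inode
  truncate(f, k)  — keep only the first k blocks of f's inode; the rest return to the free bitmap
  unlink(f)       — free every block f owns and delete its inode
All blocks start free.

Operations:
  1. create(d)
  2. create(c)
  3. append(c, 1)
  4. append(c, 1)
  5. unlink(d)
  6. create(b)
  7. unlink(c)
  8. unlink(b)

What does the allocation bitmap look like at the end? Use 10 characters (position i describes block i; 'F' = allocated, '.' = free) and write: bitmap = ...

  1. create(d)  ⇒  F.........  {d→[0]}
  2. create(c)  ⇒  FF........  {c→[1]; d→[0]}
  3. append(c, 1)  ⇒  FFF.......  {c→[1, 2]; d→[0]}
  4. append(c, 1)  ⇒  FFFF......  {c→[1, 2, 3]; d→[0]}
  5. unlink(d)  ⇒  .FFF......  {c→[1, 2, 3]}
  6. create(b)  ⇒  FFFF......  {b→[0]; c→[1, 2, 3]}
  7. unlink(c)  ⇒  F.........  {b→[0]}
  8. unlink(b)  ⇒  ..........  {}

bitmap = ..........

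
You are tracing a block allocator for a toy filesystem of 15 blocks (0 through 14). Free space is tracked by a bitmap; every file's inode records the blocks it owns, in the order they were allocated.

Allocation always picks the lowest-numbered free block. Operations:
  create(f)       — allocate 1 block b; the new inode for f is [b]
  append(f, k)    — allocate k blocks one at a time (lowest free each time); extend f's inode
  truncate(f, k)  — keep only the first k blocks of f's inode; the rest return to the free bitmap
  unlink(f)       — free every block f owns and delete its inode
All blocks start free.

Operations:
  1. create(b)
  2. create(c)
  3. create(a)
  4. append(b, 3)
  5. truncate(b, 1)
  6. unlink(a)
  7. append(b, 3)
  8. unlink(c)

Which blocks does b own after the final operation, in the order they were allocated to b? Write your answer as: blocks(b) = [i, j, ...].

blocks(b) = [0, 2, 3, 4]

after create(b) → b:[0]  free=[F..............]
after create(c) → b:[0], c:[1]  free=[FF.............]
after create(a) → a:[2], b:[0], c:[1]  free=[FFF............]
after append(b, 3) → a:[2], b:[0, 3, 4, 5], c:[1]  free=[FFFFFF.........]
after truncate(b, 1) → a:[2], b:[0], c:[1]  free=[FFF............]
after unlink(a) → b:[0], c:[1]  free=[FF.............]
after append(b, 3) → b:[0, 2, 3, 4], c:[1]  free=[FFFFF..........]
after unlink(c) → b:[0, 2, 3, 4]  free=[F.FFF..........]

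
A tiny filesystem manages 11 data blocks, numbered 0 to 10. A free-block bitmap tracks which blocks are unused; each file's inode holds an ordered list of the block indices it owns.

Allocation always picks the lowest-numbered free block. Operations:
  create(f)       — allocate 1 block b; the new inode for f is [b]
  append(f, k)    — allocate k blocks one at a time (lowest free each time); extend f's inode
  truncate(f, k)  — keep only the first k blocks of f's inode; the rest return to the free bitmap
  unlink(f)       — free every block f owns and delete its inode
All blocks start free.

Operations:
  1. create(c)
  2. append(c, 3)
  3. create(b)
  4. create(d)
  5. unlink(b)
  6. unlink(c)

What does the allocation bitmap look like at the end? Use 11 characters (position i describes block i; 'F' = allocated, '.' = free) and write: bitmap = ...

bitmap = .....F.....

[1] create(c) — c=0 (map F..........)
[2] append(c, 3) — c=0,1,2,3 (map FFFF.......)
[3] create(b) — b=4 c=0,1,2,3 (map FFFFF......)
[4] create(d) — b=4 c=0,1,2,3 d=5 (map FFFFFF.....)
[5] unlink(b) — c=0,1,2,3 d=5 (map FFFF.F.....)
[6] unlink(c) — d=5 (map .....F.....)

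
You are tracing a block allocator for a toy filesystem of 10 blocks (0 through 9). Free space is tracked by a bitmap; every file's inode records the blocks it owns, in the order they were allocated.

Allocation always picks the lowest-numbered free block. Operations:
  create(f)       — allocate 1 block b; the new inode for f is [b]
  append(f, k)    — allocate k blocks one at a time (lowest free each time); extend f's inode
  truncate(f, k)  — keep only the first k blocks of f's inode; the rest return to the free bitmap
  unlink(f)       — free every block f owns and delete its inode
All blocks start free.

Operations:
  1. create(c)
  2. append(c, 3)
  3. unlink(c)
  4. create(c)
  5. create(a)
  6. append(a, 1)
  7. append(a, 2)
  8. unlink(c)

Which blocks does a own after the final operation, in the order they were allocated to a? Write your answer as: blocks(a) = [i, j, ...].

blocks(a) = [1, 2, 3, 4]

[1] create(c) — c=0 (map F.........)
[2] append(c, 3) — c=0,1,2,3 (map FFFF......)
[3] unlink(c) —  (map ..........)
[4] create(c) — c=0 (map F.........)
[5] create(a) — a=1 c=0 (map FF........)
[6] append(a, 1) — a=1,2 c=0 (map FFF.......)
[7] append(a, 2) — a=1,2,3,4 c=0 (map FFFFF.....)
[8] unlink(c) — a=1,2,3,4 (map .FFFF.....)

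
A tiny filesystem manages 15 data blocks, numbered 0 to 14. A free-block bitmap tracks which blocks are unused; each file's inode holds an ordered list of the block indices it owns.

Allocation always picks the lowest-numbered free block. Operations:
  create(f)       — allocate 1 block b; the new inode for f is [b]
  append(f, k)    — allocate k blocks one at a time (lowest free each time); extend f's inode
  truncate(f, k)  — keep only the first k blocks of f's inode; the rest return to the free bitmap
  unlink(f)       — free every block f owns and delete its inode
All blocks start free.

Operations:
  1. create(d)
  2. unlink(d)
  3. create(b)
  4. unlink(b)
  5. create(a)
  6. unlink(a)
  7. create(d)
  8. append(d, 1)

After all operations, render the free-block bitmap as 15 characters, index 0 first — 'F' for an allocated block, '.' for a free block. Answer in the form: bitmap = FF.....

after create(d) → d:[0]  free=[F..............]
after unlink(d) →   free=[...............]
after create(b) → b:[0]  free=[F..............]
after unlink(b) →   free=[...............]
after create(a) → a:[0]  free=[F..............]
after unlink(a) →   free=[...............]
after create(d) → d:[0]  free=[F..............]
after append(d, 1) → d:[0, 1]  free=[FF.............]

bitmap = FF.............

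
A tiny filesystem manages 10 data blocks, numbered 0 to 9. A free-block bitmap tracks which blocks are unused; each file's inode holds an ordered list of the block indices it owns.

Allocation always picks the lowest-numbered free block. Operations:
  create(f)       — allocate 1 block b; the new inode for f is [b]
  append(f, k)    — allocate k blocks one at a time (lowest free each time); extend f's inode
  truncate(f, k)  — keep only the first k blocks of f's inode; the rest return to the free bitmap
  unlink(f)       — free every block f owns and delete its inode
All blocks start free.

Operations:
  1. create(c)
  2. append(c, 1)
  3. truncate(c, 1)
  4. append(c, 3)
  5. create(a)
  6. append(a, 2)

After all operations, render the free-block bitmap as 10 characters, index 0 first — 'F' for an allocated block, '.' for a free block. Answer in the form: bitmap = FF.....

create(c): bitmap=F......... | c=[0]
append(c, 1): bitmap=FF........ | c=[0, 1]
truncate(c, 1): bitmap=F......... | c=[0]
append(c, 3): bitmap=FFFF...... | c=[0, 1, 2, 3]
create(a): bitmap=FFFFF..... | a=[4] c=[0, 1, 2, 3]
append(a, 2): bitmap=FFFFFFF... | a=[4, 5, 6] c=[0, 1, 2, 3]

bitmap = FFFFFFF...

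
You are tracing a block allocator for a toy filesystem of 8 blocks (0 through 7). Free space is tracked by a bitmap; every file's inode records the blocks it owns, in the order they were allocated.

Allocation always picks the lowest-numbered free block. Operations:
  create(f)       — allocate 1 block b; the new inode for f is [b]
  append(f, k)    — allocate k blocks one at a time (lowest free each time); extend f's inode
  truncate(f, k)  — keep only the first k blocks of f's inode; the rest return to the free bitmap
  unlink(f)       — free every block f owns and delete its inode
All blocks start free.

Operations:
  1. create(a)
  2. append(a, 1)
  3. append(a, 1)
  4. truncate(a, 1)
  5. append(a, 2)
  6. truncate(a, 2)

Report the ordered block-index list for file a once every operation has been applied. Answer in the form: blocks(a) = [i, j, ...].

create(a): bitmap=F....... | a=[0]
append(a, 1): bitmap=FF...... | a=[0, 1]
append(a, 1): bitmap=FFF..... | a=[0, 1, 2]
truncate(a, 1): bitmap=F....... | a=[0]
append(a, 2): bitmap=FFF..... | a=[0, 1, 2]
truncate(a, 2): bitmap=FF...... | a=[0, 1]

blocks(a) = [0, 1]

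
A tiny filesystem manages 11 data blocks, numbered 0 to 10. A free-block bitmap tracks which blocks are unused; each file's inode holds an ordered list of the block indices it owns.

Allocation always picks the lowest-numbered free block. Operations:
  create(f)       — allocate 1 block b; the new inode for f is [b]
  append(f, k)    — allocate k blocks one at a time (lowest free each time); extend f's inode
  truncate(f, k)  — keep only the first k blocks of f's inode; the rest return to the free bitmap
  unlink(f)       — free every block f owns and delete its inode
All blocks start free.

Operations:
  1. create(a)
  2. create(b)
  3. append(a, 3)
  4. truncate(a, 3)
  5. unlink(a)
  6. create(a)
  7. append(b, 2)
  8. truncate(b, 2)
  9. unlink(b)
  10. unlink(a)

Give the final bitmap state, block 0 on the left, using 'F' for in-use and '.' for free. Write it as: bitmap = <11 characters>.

  1. create(a)  ⇒  F..........  {a→[0]}
  2. create(b)  ⇒  FF.........  {a→[0]; b→[1]}
  3. append(a, 3)  ⇒  FFFFF......  {a→[0, 2, 3, 4]; b→[1]}
  4. truncate(a, 3)  ⇒  FFFF.......  {a→[0, 2, 3]; b→[1]}
  5. unlink(a)  ⇒  .F.........  {b→[1]}
  6. create(a)  ⇒  FF.........  {a→[0]; b→[1]}
  7. append(b, 2)  ⇒  FFFF.......  {a→[0]; b→[1, 2, 3]}
  8. truncate(b, 2)  ⇒  FFF........  {a→[0]; b→[1, 2]}
  9. unlink(b)  ⇒  F..........  {a→[0]}
  10. unlink(a)  ⇒  ...........  {}

bitmap = ...........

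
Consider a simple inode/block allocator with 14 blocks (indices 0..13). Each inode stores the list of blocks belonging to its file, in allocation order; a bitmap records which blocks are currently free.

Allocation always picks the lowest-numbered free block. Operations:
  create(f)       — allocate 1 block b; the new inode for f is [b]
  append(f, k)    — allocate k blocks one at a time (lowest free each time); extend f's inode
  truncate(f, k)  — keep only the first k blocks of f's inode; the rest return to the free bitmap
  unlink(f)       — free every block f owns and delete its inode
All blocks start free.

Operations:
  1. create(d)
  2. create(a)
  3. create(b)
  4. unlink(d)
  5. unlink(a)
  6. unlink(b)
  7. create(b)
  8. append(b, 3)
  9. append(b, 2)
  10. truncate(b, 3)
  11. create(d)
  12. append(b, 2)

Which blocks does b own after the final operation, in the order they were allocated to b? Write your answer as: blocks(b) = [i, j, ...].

blocks(b) = [0, 1, 2, 4, 5]

after create(d) → d:[0]  free=[F.............]
after create(a) → a:[1], d:[0]  free=[FF............]
after create(b) → a:[1], b:[2], d:[0]  free=[FFF...........]
after unlink(d) → a:[1], b:[2]  free=[.FF...........]
after unlink(a) → b:[2]  free=[..F...........]
after unlink(b) →   free=[..............]
after create(b) → b:[0]  free=[F.............]
after append(b, 3) → b:[0, 1, 2, 3]  free=[FFFF..........]
after append(b, 2) → b:[0, 1, 2, 3, 4, 5]  free=[FFFFFF........]
after truncate(b, 3) → b:[0, 1, 2]  free=[FFF...........]
after create(d) → b:[0, 1, 2], d:[3]  free=[FFFF..........]
after append(b, 2) → b:[0, 1, 2, 4, 5], d:[3]  free=[FFFFFF........]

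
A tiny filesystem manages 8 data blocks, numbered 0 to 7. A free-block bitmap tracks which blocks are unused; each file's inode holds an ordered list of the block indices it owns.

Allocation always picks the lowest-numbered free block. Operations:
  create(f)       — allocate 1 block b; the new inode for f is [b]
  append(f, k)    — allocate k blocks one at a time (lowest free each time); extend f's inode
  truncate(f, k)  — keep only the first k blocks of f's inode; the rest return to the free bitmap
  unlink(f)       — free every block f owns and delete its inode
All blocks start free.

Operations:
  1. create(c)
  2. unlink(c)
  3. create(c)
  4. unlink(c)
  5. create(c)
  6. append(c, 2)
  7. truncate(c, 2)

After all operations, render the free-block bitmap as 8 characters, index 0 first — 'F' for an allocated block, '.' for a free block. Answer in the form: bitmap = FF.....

bitmap = FF......

create(c): bitmap=F....... | c=[0]
unlink(c): bitmap=........ | 
create(c): bitmap=F....... | c=[0]
unlink(c): bitmap=........ | 
create(c): bitmap=F....... | c=[0]
append(c, 2): bitmap=FFF..... | c=[0, 1, 2]
truncate(c, 2): bitmap=FF...... | c=[0, 1]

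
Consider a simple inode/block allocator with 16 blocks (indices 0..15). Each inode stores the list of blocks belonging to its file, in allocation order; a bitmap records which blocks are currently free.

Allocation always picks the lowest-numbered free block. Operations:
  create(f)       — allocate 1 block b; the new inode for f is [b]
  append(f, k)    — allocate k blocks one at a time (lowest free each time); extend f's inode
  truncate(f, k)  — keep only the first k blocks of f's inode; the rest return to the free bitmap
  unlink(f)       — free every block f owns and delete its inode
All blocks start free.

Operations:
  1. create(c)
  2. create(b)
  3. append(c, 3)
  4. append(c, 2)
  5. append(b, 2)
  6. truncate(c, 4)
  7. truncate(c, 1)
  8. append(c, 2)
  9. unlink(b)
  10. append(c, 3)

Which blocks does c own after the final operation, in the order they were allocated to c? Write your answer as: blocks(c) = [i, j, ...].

[1] create(c) — c=0 (map F...............)
[2] create(b) — b=1 c=0 (map FF..............)
[3] append(c, 3) — b=1 c=0,2,3,4 (map FFFFF...........)
[4] append(c, 2) — b=1 c=0,2,3,4,5,6 (map FFFFFFF.........)
[5] append(b, 2) — b=1,7,8 c=0,2,3,4,5,6 (map FFFFFFFFF.......)
[6] truncate(c, 4) — b=1,7,8 c=0,2,3,4 (map FFFFF..FF.......)
[7] truncate(c, 1) — b=1,7,8 c=0 (map FF.....FF.......)
[8] append(c, 2) — b=1,7,8 c=0,2,3 (map FFFF...FF.......)
[9] unlink(b) — c=0,2,3 (map F.FF............)
[10] append(c, 3) — c=0,2,3,1,4,5 (map FFFFFF..........)

blocks(c) = [0, 2, 3, 1, 4, 5]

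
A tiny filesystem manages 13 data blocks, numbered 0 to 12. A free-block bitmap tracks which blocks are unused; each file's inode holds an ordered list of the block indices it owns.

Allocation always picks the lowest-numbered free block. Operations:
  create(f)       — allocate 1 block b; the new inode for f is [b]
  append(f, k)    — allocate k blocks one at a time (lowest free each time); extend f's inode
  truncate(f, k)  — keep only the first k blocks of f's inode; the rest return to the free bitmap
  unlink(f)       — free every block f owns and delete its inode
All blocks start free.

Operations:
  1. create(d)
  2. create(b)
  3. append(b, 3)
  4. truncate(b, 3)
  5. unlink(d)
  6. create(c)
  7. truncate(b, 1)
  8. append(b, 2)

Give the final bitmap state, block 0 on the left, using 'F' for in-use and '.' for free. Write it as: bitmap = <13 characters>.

bitmap = FFFF.........

  1. create(d)  ⇒  F............  {d→[0]}
  2. create(b)  ⇒  FF...........  {b→[1]; d→[0]}
  3. append(b, 3)  ⇒  FFFFF........  {b→[1, 2, 3, 4]; d→[0]}
  4. truncate(b, 3)  ⇒  FFFF.........  {b→[1, 2, 3]; d→[0]}
  5. unlink(d)  ⇒  .FFF.........  {b→[1, 2, 3]}
  6. create(c)  ⇒  FFFF.........  {b→[1, 2, 3]; c→[0]}
  7. truncate(b, 1)  ⇒  FF...........  {b→[1]; c→[0]}
  8. append(b, 2)  ⇒  FFFF.........  {b→[1, 2, 3]; c→[0]}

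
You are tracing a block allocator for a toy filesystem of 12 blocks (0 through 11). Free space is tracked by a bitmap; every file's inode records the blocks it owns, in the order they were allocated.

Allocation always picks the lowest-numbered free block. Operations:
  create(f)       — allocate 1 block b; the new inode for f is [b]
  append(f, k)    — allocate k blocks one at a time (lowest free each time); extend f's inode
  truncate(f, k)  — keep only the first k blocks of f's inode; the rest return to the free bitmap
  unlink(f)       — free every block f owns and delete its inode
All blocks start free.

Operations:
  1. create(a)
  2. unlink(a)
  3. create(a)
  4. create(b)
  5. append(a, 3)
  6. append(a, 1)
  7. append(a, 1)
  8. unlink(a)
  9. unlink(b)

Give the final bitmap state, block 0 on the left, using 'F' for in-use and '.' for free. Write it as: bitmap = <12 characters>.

bitmap = ............

  1. create(a)  ⇒  F...........  {a→[0]}
  2. unlink(a)  ⇒  ............  {}
  3. create(a)  ⇒  F...........  {a→[0]}
  4. create(b)  ⇒  FF..........  {a→[0]; b→[1]}
  5. append(a, 3)  ⇒  FFFFF.......  {a→[0, 2, 3, 4]; b→[1]}
  6. append(a, 1)  ⇒  FFFFFF......  {a→[0, 2, 3, 4, 5]; b→[1]}
  7. append(a, 1)  ⇒  FFFFFFF.....  {a→[0, 2, 3, 4, 5, 6]; b→[1]}
  8. unlink(a)  ⇒  .F..........  {b→[1]}
  9. unlink(b)  ⇒  ............  {}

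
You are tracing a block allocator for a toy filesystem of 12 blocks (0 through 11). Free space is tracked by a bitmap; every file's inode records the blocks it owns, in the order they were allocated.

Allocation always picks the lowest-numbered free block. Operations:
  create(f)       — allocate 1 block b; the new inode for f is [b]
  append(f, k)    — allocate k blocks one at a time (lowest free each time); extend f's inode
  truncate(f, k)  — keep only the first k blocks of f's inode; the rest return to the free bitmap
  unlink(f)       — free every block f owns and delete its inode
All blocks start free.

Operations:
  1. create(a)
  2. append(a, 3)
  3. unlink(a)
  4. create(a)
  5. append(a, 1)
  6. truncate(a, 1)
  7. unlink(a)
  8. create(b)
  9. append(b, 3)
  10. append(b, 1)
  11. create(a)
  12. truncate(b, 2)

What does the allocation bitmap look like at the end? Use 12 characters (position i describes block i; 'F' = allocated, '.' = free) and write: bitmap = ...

bitmap = FF...F......

  1. create(a)  ⇒  F...........  {a→[0]}
  2. append(a, 3)  ⇒  FFFF........  {a→[0, 1, 2, 3]}
  3. unlink(a)  ⇒  ............  {}
  4. create(a)  ⇒  F...........  {a→[0]}
  5. append(a, 1)  ⇒  FF..........  {a→[0, 1]}
  6. truncate(a, 1)  ⇒  F...........  {a→[0]}
  7. unlink(a)  ⇒  ............  {}
  8. create(b)  ⇒  F...........  {b→[0]}
  9. append(b, 3)  ⇒  FFFF........  {b→[0, 1, 2, 3]}
  10. append(b, 1)  ⇒  FFFFF.......  {b→[0, 1, 2, 3, 4]}
  11. create(a)  ⇒  FFFFFF......  {a→[5]; b→[0, 1, 2, 3, 4]}
  12. truncate(b, 2)  ⇒  FF...F......  {a→[5]; b→[0, 1]}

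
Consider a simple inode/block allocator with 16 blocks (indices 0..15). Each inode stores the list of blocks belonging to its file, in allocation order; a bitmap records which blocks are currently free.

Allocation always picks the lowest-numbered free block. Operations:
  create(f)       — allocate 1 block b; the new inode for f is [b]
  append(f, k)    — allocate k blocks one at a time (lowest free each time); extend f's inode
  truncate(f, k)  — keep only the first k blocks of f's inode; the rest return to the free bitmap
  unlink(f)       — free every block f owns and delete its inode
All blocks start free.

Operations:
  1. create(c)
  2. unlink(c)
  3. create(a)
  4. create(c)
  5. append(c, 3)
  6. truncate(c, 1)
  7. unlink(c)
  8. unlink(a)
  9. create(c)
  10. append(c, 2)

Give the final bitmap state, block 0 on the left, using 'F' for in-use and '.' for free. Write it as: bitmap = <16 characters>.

bitmap = FFF.............

create(c): bitmap=F............... | c=[0]
unlink(c): bitmap=................ | 
create(a): bitmap=F............... | a=[0]
create(c): bitmap=FF.............. | a=[0] c=[1]
append(c, 3): bitmap=FFFFF........... | a=[0] c=[1, 2, 3, 4]
truncate(c, 1): bitmap=FF.............. | a=[0] c=[1]
unlink(c): bitmap=F............... | a=[0]
unlink(a): bitmap=................ | 
create(c): bitmap=F............... | c=[0]
append(c, 2): bitmap=FFF............. | c=[0, 1, 2]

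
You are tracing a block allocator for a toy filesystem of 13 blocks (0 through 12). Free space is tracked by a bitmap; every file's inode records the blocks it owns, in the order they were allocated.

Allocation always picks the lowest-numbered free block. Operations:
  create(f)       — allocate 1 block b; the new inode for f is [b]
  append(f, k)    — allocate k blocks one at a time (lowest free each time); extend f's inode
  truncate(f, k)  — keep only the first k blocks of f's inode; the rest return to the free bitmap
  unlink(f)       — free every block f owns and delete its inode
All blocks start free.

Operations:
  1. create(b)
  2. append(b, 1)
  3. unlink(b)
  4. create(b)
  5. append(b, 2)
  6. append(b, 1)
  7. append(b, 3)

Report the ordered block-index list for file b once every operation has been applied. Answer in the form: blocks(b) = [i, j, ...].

blocks(b) = [0, 1, 2, 3, 4, 5, 6]

create(b): bitmap=F............ | b=[0]
append(b, 1): bitmap=FF........... | b=[0, 1]
unlink(b): bitmap=............. | 
create(b): bitmap=F............ | b=[0]
append(b, 2): bitmap=FFF.......... | b=[0, 1, 2]
append(b, 1): bitmap=FFFF......... | b=[0, 1, 2, 3]
append(b, 3): bitmap=FFFFFFF...... | b=[0, 1, 2, 3, 4, 5, 6]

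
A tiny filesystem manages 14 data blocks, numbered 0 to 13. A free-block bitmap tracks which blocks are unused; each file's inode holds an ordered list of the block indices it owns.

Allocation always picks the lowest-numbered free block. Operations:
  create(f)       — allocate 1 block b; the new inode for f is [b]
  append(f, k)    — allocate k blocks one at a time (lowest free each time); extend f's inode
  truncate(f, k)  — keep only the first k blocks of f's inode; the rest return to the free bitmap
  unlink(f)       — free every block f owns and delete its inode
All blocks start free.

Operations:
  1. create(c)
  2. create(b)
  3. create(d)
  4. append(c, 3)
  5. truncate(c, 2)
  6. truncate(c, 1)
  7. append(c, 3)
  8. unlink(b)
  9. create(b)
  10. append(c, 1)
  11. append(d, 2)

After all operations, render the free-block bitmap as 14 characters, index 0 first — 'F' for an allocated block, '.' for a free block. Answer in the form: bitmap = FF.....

[1] create(c) — c=0 (map F.............)
[2] create(b) — b=1 c=0 (map FF............)
[3] create(d) — b=1 c=0 d=2 (map FFF...........)
[4] append(c, 3) — b=1 c=0,3,4,5 d=2 (map FFFFFF........)
[5] truncate(c, 2) — b=1 c=0,3 d=2 (map FFFF..........)
[6] truncate(c, 1) — b=1 c=0 d=2 (map FFF...........)
[7] append(c, 3) — b=1 c=0,3,4,5 d=2 (map FFFFFF........)
[8] unlink(b) — c=0,3,4,5 d=2 (map F.FFFF........)
[9] create(b) — b=1 c=0,3,4,5 d=2 (map FFFFFF........)
[10] append(c, 1) — b=1 c=0,3,4,5,6 d=2 (map FFFFFFF.......)
[11] append(d, 2) — b=1 c=0,3,4,5,6 d=2,7,8 (map FFFFFFFFF.....)

bitmap = FFFFFFFFF.....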